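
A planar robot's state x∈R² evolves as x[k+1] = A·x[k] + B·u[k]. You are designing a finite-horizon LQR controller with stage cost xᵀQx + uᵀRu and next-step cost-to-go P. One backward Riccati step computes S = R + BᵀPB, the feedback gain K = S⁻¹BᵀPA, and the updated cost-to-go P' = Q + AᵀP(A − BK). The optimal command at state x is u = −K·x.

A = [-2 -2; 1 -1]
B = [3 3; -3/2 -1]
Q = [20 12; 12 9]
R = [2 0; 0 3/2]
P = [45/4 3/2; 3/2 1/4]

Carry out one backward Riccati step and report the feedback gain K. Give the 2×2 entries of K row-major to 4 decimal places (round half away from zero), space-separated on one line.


BᵀP = [31.5000 4.1250; 32.2500 4.2500]
S = R + BᵀPB = [2 0; 0 3/2] + [88.3125 90.3750; 90.3750 92.5000] = [90.3125 90.3750; 90.3750 94.0000]
BᵀPA = [-58.8750 -67.1250; -60.2500 -68.7500]
K = S⁻¹·BᵀPA = [-0.2771 -0.2998; -0.3745 -0.4431]
A−BK = [-0.0451 0.2288; 0.2098 -1.8929]
AᵀP(A−BK) = [0.3695 0.3998; 0.3998 0.6597]
P' = Q + AᵀP(A−BK) = [20.3695 12.3998; 12.3998 9.6597]
tr(P') = 30.0292

-0.2771 -0.2998 -0.3745 -0.4431


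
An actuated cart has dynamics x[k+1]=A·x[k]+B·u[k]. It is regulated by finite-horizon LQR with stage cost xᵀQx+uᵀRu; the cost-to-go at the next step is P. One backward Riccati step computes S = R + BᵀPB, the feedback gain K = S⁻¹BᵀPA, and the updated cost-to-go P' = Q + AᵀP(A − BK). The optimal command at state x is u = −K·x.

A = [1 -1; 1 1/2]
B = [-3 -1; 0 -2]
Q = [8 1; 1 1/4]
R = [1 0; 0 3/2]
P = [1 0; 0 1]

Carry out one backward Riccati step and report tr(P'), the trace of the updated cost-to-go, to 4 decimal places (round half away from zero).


8.7679

BᵀP = [-3.0000 0.0000; -1.0000 -2.0000]
S = R + BᵀPB = [1 0; 0 3/2] + [9.0000 3.0000; 3.0000 5.0000] = [10.0000 3.0000; 3.0000 6.5000]
BᵀPA = [-3.0000 3.0000; -3.0000 0.0000]
K = S⁻¹·BᵀPA = [-0.1875 0.3482; -0.3750 -0.1607]
A−BK = [0.0625 -0.1161; 0.2500 0.1786]
AᵀP(A−BK) = [0.3125 0.0625; 0.0625 0.2054]
P' = Q + AᵀP(A−BK) = [8.3125 1.0625; 1.0625 0.4554]
tr(P') = 8.7679


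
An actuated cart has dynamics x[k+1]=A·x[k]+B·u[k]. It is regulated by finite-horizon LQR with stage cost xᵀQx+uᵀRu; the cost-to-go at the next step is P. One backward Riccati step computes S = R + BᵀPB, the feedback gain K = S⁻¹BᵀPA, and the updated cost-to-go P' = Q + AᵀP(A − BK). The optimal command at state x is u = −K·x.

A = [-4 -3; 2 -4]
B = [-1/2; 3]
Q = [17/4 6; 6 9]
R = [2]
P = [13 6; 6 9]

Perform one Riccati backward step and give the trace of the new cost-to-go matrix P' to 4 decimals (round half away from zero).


BᵀP = [11.5000 24.0000]
S = R + BᵀPB = [2] + [66.2500] = [68.2500]
BᵀPA = [2.0000 -130.5000]
K = S⁻¹·BᵀPA = [0.0293 -1.9121]
A−BK = [-3.9853 -3.9560; 1.9121 1.7363]
AᵀP(A−BK) = [147.9414 147.8242; 147.8242 155.4725]
P' = Q + AᵀP(A−BK) = [152.1914 153.8242; 153.8242 164.4725]
tr(P') = 316.6639

316.6639


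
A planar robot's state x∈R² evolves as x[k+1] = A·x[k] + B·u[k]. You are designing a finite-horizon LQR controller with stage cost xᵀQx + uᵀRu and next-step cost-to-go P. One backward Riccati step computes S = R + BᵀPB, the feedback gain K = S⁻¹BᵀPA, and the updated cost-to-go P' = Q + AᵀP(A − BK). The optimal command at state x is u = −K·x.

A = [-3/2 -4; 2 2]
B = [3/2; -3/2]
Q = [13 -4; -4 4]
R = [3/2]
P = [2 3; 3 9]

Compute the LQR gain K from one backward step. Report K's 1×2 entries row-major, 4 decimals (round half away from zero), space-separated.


-1.2353 -0.9412

BᵀP = [-1.5000 -9.0000]
S = R + BᵀPB = [3/2] + [11.2500] = [12.7500]
BᵀPA = [-15.7500 -12.0000]
K = S⁻¹·BᵀPA = [-1.2353 -0.9412]
A−BK = [0.3529 -2.5882; 0.1471 0.5882]
AᵀP(A−BK) = [3.0441 0.1765; 0.1765 8.7059]
P' = Q + AᵀP(A−BK) = [16.0441 -3.8235; -3.8235 12.7059]
tr(P') = 28.7500


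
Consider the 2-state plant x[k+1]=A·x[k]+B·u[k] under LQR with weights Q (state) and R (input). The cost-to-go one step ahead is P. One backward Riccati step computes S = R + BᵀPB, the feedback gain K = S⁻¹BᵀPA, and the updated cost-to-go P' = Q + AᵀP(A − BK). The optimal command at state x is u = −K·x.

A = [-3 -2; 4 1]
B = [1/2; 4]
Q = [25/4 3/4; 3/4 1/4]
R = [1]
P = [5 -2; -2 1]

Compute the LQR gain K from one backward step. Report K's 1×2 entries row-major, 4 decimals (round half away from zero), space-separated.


2.7805 1.3659

BᵀP = [-5.5000 3.0000]
S = R + BᵀPB = [1] + [9.2500] = [10.2500]
BᵀPA = [28.5000 14.0000]
K = S⁻¹·BᵀPA = [2.7805 1.3659]
A−BK = [-4.3902 -2.6829; -7.1220 -4.4634]
AᵀP(A−BK) = [29.7561 17.0732; 17.0732 9.8780]
P' = Q + AᵀP(A−BK) = [36.0061 17.8232; 17.8232 10.1280]
tr(P') = 46.1341


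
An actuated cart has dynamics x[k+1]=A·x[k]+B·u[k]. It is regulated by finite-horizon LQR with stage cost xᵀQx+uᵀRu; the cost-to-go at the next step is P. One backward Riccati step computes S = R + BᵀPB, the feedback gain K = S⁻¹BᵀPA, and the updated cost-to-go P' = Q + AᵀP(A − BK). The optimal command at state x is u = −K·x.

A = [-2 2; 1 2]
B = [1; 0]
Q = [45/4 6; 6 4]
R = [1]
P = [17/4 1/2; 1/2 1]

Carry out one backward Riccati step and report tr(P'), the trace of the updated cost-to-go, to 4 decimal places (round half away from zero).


BᵀP = [4.2500 0.5000]
S = R + BᵀPB = [1] + [4.2500] = [5.2500]
BᵀPA = [-8.0000 9.5000]
K = S⁻¹·BᵀPA = [-1.5238 1.8095]
A−BK = [-0.4762 0.1905; 1.0000 2.0000]
AᵀP(A−BK) = [3.8095 -1.5238; -1.5238 7.8095]
P' = Q + AᵀP(A−BK) = [15.0595 4.4762; 4.4762 11.8095]
tr(P') = 26.8690

26.8690


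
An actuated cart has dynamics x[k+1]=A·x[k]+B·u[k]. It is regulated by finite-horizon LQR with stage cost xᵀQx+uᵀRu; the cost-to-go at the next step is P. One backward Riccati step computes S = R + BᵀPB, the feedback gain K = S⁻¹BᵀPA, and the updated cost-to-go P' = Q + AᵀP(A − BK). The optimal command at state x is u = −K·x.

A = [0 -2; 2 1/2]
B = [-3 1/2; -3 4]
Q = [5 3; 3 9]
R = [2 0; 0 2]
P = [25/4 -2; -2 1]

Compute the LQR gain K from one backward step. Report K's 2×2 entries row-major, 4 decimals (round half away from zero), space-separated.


0.1081 0.7550 0.4664 0.6057

BᵀP = [-12.7500 3.0000; -4.8750 3.0000]
S = R + BᵀPB = [2 0; 0 2] + [29.2500 5.6250; 5.6250 9.5625] = [31.2500 5.6250; 5.6250 11.5625]
BᵀPA = [6.0000 27.0000; 6.0000 11.2500]
K = S⁻¹·BᵀPA = [0.1081 0.7550; 0.4664 0.6057]
A−BK = [0.0910 -0.0379; 0.4588 0.3422]
AᵀP(A−BK) = [0.5536 0.8360; 0.8360 2.0517]
P' = Q + AᵀP(A−BK) = [5.5536 3.8360; 3.8360 11.0517]
tr(P') = 16.6052


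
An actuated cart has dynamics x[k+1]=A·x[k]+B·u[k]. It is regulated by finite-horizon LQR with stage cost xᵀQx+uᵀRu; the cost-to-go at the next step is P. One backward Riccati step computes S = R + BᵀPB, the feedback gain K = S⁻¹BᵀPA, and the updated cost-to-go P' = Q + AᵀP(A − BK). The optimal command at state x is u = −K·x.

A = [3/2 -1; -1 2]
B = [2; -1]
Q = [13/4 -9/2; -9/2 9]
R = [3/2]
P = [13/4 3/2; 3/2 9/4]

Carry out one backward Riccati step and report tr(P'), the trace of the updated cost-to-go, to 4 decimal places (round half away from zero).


18.1846

BᵀP = [5.0000 0.7500]
S = R + BᵀPB = [3/2] + [9.2500] = [10.7500]
BᵀPA = [6.7500 -3.5000]
K = S⁻¹·BᵀPA = [0.6279 -0.3256]
A−BK = [0.2442 -0.3488; -0.3721 1.6744]
AᵀP(A−BK) = [0.8241 -1.1773; -1.1773 5.1105]
P' = Q + AᵀP(A−BK) = [4.0741 -5.6773; -5.6773 14.1105]
tr(P') = 18.1846


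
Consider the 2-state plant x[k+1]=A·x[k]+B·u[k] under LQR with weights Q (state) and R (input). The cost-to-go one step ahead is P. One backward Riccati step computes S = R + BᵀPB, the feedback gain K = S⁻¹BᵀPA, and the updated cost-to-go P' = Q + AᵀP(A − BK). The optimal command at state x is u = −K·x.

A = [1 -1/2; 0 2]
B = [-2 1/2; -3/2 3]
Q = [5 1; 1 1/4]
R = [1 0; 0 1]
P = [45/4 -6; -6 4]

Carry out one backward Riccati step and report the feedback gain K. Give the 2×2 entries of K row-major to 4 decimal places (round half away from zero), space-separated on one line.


-0.5393 0.4755 -0.2892 0.8637

BᵀP = [-13.5000 6.0000; -12.3750 9.0000]
S = R + BᵀPB = [1 0; 0 1] + [18.0000 11.2500; 11.2500 20.8125] = [19.0000 11.2500; 11.2500 21.8125]
BᵀPA = [-13.5000 18.7500; -12.3750 24.1875]
K = S⁻¹·BᵀPA = [-0.5393 0.4755; -0.2892 0.8637]
A−BK = [0.0660 0.0191; 0.0586 0.1222]
AᵀP(A−BK) = [0.3908 -0.5185; -0.5185 1.0078]
P' = Q + AᵀP(A−BK) = [5.3908 0.4815; 0.4815 1.2578]
tr(P') = 6.6486


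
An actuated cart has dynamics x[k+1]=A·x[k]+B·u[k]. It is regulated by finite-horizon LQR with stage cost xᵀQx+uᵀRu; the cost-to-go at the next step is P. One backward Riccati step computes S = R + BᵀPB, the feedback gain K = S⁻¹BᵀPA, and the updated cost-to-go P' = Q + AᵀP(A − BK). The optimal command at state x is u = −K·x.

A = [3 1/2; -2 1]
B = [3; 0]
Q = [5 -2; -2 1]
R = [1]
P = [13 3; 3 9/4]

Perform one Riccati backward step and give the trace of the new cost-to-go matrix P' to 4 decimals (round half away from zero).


BᵀP = [39.0000 9.0000]
S = R + BᵀPB = [1] + [117.0000] = [118.0000]
BᵀPA = [99.0000 28.5000]
K = S⁻¹·BᵀPA = [0.8390 0.2415]
A−BK = [0.4831 -0.2246; -2.0000 1.0000]
AᵀP(A−BK) = [6.9407 -2.9110; -2.9110 1.6165]
P' = Q + AᵀP(A−BK) = [11.9407 -4.9110; -4.9110 2.6165]
tr(P') = 14.5572

14.5572


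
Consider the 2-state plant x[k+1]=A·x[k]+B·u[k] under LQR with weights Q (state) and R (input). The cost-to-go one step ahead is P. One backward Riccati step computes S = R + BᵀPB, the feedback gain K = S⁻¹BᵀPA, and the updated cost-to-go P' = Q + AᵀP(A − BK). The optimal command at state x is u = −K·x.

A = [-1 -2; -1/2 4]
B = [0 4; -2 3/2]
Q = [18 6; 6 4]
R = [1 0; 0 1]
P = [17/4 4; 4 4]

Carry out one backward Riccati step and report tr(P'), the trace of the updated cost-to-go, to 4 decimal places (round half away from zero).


23.9782

BᵀP = [-8.0000 -8.0000; 23.0000 22.0000]
S = R + BᵀPB = [1 0; 0 1] + [16.0000 -44.0000; -44.0000 125.0000] = [17.0000 -44.0000; -44.0000 126.0000]
BᵀPA = [12.0000 -16.0000; -34.0000 42.0000]
K = S⁻¹·BᵀPA = [0.0777 -0.8155; -0.2427 0.0485]
A−BK = [-0.0291 -2.1942; 0.0194 2.2961]
AᵀP(A−BK) = [0.0655 -0.0631; -0.0631 1.9126]
P' = Q + AᵀP(A−BK) = [18.0655 5.9369; 5.9369 5.9126]
tr(P') = 23.9782


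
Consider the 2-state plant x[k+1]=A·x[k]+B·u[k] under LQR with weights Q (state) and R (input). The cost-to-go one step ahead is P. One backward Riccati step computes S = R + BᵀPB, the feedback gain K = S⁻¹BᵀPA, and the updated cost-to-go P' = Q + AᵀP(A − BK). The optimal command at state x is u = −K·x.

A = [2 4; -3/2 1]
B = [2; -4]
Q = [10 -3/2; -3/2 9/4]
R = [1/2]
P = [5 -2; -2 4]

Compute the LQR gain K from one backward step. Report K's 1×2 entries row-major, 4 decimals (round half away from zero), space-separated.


0.5665 0.4464

BᵀP = [18.0000 -20.0000]
S = R + BᵀPB = [1/2] + [116.0000] = [116.5000]
BᵀPA = [66.0000 52.0000]
K = S⁻¹·BᵀPA = [0.5665 0.4464]
A−BK = [0.8670 3.1073; 0.7661 2.7854]
AᵀP(A−BK) = [3.6094 12.5408; 12.5408 44.7897]
P' = Q + AᵀP(A−BK) = [13.6094 11.0408; 11.0408 47.0397]
tr(P') = 60.6491


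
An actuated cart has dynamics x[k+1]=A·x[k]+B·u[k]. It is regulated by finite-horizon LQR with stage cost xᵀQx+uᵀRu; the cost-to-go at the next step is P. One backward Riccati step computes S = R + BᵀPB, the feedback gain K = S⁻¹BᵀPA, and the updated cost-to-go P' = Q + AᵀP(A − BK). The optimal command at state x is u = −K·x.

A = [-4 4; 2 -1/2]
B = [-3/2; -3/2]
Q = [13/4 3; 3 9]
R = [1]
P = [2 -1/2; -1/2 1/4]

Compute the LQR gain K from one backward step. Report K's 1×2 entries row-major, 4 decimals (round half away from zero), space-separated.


2.5574 -2.4098

BᵀP = [-2.2500 0.3750]
S = R + BᵀPB = [1] + [2.8125] = [3.8125]
BᵀPA = [9.7500 -9.1875]
K = S⁻¹·BᵀPA = [2.5574 -2.4098]
A−BK = [-0.1639 0.3852; 5.8361 -4.1148]
AᵀP(A−BK) = [16.0656 -13.7541; -13.7541 11.9221]
P' = Q + AᵀP(A−BK) = [19.3156 -10.7541; -10.7541 20.9221]
tr(P') = 40.2377


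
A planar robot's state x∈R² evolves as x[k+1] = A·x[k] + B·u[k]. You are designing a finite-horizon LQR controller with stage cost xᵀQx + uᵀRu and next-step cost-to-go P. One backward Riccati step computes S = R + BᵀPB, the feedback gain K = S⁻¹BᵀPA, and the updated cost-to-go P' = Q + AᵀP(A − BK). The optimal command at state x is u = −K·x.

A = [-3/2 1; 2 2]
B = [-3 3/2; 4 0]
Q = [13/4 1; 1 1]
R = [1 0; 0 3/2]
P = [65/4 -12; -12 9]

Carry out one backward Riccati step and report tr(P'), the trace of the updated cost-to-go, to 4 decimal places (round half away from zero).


4.8595

BᵀP = [-96.7500 72.0000; 24.3750 -18.0000]
S = R + BᵀPB = [1 0; 0 3/2] + [578.2500 -145.1250; -145.1250 36.5625] = [579.2500 -145.1250; -145.1250 38.0625]
BᵀPA = [289.1250 47.2500; -72.5625 -11.6250]
K = S⁻¹·BᵀPA = [0.4807 0.1129; -0.0736 0.1251]
A−BK = [0.0525 1.1511; 0.0772 1.5484]
AᵀP(A−BK) = [0.2404 0.0565; 0.0565 0.3691]
P' = Q + AᵀP(A−BK) = [3.4904 1.0565; 1.0565 1.3691]
tr(P') = 4.8595


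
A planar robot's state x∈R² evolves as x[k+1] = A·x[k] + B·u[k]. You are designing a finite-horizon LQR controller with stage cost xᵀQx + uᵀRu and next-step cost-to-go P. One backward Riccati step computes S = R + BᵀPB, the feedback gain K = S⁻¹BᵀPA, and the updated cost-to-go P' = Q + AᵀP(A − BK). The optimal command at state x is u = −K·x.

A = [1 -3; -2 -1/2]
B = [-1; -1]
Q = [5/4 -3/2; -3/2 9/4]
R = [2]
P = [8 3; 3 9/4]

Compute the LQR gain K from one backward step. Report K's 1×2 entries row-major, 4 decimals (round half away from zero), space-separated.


-0.0274 1.9521

BᵀP = [-11.0000 -5.2500]
S = R + BᵀPB = [2] + [16.2500] = [18.2500]
BᵀPA = [-0.5000 35.6250]
K = S⁻¹·BᵀPA = [-0.0274 1.9521]
A−BK = [0.9726 -1.0479; -2.0274 1.4521]
AᵀP(A−BK) = [4.9863 -4.2740; -4.2740 12.0205]
P' = Q + AᵀP(A−BK) = [6.2363 -5.7740; -5.7740 14.2705]
tr(P') = 20.5068


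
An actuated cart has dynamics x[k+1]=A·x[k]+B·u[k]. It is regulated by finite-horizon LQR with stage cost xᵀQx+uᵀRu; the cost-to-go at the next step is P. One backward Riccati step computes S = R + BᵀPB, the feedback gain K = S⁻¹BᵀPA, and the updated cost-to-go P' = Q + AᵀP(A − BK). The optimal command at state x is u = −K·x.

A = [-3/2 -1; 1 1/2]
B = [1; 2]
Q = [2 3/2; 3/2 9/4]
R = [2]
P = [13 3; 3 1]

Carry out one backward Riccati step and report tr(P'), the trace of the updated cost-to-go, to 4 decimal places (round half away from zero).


BᵀP = [19.0000 5.0000]
S = R + BᵀPB = [2] + [29.0000] = [31.0000]
BᵀPA = [-23.5000 -16.5000]
K = S⁻¹·BᵀPA = [-0.7581 -0.5323]
A−BK = [-0.7419 -0.4677; 2.5161 1.5645]
AᵀP(A−BK) = [3.4355 2.2419; 2.2419 1.4677]
P' = Q + AᵀP(A−BK) = [5.4355 3.7419; 3.7419 3.7177]
tr(P') = 9.1532

9.1532


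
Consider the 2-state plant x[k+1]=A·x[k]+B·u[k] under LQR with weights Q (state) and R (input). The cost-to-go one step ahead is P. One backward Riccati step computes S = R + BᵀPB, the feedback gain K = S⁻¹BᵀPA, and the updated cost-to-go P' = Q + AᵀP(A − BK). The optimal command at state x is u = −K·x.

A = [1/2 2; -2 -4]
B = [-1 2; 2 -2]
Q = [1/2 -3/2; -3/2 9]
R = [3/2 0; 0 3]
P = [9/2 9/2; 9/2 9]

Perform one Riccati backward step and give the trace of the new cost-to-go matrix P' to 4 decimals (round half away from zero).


BᵀP = [4.5000 13.5000; 0.0000 -9.0000]
S = R + BᵀPB = [3/2 0; 0 3] + [22.5000 -18.0000; -18.0000 18.0000] = [24.0000 -18.0000; -18.0000 21.0000]
BᵀPA = [-24.7500 -45.0000; 18.0000 36.0000]
K = S⁻¹·BᵀPA = [-1.0875 -1.6500; -0.0750 0.3000]
A−BK = [-0.4375 -0.2500; 0.0250 -0.1000]
AᵀP(A−BK) = [2.5594 3.2625; 3.2625 4.9500]
P' = Q + AᵀP(A−BK) = [3.0594 1.7625; 1.7625 13.9500]
tr(P') = 17.0094

17.0094


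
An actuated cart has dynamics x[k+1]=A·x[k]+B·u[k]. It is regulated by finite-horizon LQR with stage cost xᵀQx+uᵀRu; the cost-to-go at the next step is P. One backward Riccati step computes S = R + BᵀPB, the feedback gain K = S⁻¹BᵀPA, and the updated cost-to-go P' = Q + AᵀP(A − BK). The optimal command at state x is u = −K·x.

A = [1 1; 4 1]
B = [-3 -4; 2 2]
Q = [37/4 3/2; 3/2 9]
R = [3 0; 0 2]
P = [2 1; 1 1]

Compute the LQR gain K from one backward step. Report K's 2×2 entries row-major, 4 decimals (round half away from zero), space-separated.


0.2222 0.0222 -0.7778 -0.3778

BᵀP = [-4.0000 -1.0000; -6.0000 -2.0000]
S = R + BᵀPB = [3 0; 0 2] + [10.0000 14.0000; 14.0000 20.0000] = [13.0000 14.0000; 14.0000 22.0000]
BᵀPA = [-8.0000 -5.0000; -14.0000 -8.0000]
K = S⁻¹·BᵀPA = [0.2222 0.0222; -0.7778 -0.3778]
A−BK = [-1.4444 -0.4444; 5.1111 1.7111]
AᵀP(A−BK) = [16.8889 5.8889; 5.8889 2.0889]
P' = Q + AᵀP(A−BK) = [26.1389 7.3889; 7.3889 11.0889]
tr(P') = 37.2278


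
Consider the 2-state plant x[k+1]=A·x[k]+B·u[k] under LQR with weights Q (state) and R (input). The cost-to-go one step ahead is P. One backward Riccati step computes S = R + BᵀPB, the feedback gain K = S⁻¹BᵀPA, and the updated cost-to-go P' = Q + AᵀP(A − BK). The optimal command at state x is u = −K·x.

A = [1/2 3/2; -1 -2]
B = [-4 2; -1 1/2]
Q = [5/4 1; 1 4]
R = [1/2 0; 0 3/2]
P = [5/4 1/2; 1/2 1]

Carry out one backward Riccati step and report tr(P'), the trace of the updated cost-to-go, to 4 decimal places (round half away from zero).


BᵀP = [-5.5000 -3.0000; 2.7500 1.5000]
S = R + BᵀPB = [1/2 0; 0 3/2] + [25.0000 -12.5000; -12.5000 6.2500] = [25.5000 -12.5000; -12.5000 7.7500]
BᵀPA = [0.2500 -2.2500; -0.1250 1.1250]
K = S⁻¹·BᵀPA = [0.0091 -0.0816; -0.0015 0.0136]
A−BK = [0.5393 1.1465; -0.9902 -2.0884]
AᵀP(A−BK) = [0.8100 1.7096; 1.7096 3.6137]
P' = Q + AᵀP(A−BK) = [2.0600 2.7096; 2.7096 7.6137]
tr(P') = 9.6737

9.6737


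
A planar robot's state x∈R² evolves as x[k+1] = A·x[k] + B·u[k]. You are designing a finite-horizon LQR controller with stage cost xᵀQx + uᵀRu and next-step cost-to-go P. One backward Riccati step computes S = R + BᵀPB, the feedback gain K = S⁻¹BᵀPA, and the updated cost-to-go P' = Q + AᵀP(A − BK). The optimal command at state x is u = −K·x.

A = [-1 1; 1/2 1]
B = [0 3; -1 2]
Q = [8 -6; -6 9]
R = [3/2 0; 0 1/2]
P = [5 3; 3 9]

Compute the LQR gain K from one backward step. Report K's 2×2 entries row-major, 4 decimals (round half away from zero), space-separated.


-0.7504 -0.2259 -0.2363 0.3566

BᵀP = [-3.0000 -9.0000; 21.0000 27.0000]
S = R + BᵀPB = [3/2 0; 0 1/2] + [9.0000 -27.0000; -27.0000 117.0000] = [10.5000 -27.0000; -27.0000 117.5000]
BᵀPA = [-1.5000 -12.0000; -7.5000 48.0000]
K = S⁻¹·BᵀPA = [-0.7504 -0.2259; -0.2363 0.3566]
A−BK = [-0.2912 -0.0698; 0.2221 0.0609]
AᵀP(A−BK) = [1.3525 0.3358; 0.3358 0.1724]
P' = Q + AᵀP(A−BK) = [9.3525 -5.6642; -5.6642 9.1724]
tr(P') = 18.5249


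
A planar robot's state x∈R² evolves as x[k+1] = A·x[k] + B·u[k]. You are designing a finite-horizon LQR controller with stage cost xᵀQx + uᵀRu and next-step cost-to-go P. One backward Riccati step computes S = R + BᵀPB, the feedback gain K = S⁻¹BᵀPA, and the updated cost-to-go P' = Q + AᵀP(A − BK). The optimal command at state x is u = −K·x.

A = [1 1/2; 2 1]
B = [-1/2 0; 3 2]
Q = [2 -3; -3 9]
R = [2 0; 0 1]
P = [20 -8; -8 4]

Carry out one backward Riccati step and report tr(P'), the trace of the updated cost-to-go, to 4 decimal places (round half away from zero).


15.2609

BᵀP = [-34.0000 16.0000; -16.0000 8.0000]
S = R + BᵀPB = [2 0; 0 1] + [65.0000 32.0000; 32.0000 16.0000] = [67.0000 32.0000; 32.0000 17.0000]
BᵀPA = [-2.0000 -1.0000; 0.0000 0.0000]
K = S⁻¹·BᵀPA = [-0.2957 -0.1478; 0.5565 0.2783]
A−BK = [0.8522 0.4261; 1.7739 0.8870]
AᵀP(A−BK) = [3.4087 1.7043; 1.7043 0.8522]
P' = Q + AᵀP(A−BK) = [5.4087 -1.2957; -1.2957 9.8522]
tr(P') = 15.2609


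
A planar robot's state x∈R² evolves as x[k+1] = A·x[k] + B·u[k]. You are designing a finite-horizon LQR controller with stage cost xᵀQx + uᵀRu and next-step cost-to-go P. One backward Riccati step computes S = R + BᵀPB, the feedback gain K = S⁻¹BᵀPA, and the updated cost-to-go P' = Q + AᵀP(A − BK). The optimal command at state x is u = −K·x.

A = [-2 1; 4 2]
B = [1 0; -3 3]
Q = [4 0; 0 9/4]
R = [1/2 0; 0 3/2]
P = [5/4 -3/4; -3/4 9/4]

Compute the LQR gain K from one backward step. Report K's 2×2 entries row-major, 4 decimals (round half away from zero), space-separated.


BᵀP = [3.5000 -7.5000; -2.2500 6.7500]
S = R + BᵀPB = [1/2 0; 0 3/2] + [26.0000 -22.5000; -22.5000 20.2500] = [26.5000 -22.5000; -22.5000 21.7500]
BᵀPA = [-37.0000 -11.5000; 31.5000 11.2500]
K = S⁻¹·BᵀPA = [-1.3690 0.0428; 0.0321 0.5615]
A−BK = [-0.6310 0.9572; -0.2032 0.4439]
AᵀP(A−BK) = [1.3369 -0.6043; -0.6043 1.4251]
P' = Q + AᵀP(A−BK) = [5.3369 -0.6043; -0.6043 3.6751]
tr(P') = 9.0120

-1.3690 0.0428 0.0321 0.5615


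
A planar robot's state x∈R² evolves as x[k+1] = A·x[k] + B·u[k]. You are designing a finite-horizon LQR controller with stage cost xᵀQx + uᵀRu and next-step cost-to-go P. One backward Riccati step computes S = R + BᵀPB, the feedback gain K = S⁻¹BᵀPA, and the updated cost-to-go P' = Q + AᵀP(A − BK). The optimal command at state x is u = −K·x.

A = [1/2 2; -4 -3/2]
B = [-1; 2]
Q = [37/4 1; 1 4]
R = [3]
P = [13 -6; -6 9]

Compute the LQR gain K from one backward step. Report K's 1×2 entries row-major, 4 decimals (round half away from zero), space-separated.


-1.4276 -1.1316

BᵀP = [-25.0000 24.0000]
S = R + BᵀPB = [3] + [73.0000] = [76.0000]
BᵀPA = [-108.5000 -86.0000]
K = S⁻¹·BᵀPA = [-1.4276 -1.1316]
A−BK = [-0.9276 0.8684; -1.1447 0.7632]
AᵀP(A−BK) = [16.3520 -3.2763; -3.2763 10.9342]
P' = Q + AᵀP(A−BK) = [25.6020 -2.2763; -2.2763 14.9342]
tr(P') = 40.5362


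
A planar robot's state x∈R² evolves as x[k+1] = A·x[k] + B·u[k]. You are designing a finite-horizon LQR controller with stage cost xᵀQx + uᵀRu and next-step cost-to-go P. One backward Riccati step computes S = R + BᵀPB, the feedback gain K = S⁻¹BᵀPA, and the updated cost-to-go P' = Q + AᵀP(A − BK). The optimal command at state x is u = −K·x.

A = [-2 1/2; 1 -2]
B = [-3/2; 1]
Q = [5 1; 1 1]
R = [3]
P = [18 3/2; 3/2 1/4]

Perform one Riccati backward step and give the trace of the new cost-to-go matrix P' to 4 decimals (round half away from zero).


BᵀP = [-25.5000 -2.0000]
S = R + BᵀPB = [3] + [36.2500] = [39.2500]
BᵀPA = [49.0000 -8.7500]
K = S⁻¹·BᵀPA = [1.2484 -0.2229]
A−BK = [-0.1274 0.1656; -0.2484 -1.7771]
AᵀP(A−BK) = [5.0780 -0.8264; -0.8264 0.5494]
P' = Q + AᵀP(A−BK) = [10.0780 0.1736; 0.1736 1.5494]
tr(P') = 11.6274

11.6274


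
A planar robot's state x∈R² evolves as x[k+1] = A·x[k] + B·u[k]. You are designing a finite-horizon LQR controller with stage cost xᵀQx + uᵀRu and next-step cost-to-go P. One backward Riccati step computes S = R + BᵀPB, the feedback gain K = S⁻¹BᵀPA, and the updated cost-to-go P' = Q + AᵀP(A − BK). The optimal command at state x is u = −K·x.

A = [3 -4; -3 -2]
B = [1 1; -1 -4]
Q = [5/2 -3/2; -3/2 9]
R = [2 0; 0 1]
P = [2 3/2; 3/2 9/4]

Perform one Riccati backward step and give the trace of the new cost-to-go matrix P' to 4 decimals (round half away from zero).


38.7318

BᵀP = [0.5000 -0.7500; -4.0000 -7.5000]
S = R + BᵀPB = [2 0; 0 1] + [1.2500 3.5000; 3.5000 26.0000] = [3.2500 3.5000; 3.5000 27.0000]
BᵀPA = [3.7500 -0.5000; 10.5000 31.0000]
K = S⁻¹·BᵀPA = [0.8543 -1.6159; 0.2781 1.3576]
A−BK = [1.8675 -3.7417; -1.0331 1.8146]
AᵀP(A−BK) = [5.1258 -9.6954; -9.6954 22.1060]
P' = Q + AᵀP(A−BK) = [7.6258 -11.1954; -11.1954 31.1060]
tr(P') = 38.7318


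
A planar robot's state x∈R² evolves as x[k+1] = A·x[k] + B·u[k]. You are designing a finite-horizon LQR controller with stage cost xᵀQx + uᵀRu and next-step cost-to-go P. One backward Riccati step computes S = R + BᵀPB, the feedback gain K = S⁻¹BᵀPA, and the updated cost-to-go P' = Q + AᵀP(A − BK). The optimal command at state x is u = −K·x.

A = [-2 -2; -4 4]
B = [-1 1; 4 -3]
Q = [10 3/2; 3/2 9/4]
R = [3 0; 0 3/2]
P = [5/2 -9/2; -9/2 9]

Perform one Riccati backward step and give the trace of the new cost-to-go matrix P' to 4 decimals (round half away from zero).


BᵀP = [-20.5000 40.5000; 16.0000 -31.5000]
S = R + BᵀPB = [3 0; 0 3/2] + [182.5000 -142.0000; -142.0000 110.5000] = [185.5000 -142.0000; -142.0000 112.0000]
BᵀPA = [-121.0000 203.0000; 94.0000 -158.0000]
K = S⁻¹·BᵀPA = [-0.3333 0.4902; 0.4167 -0.7892]
A−BK = [-2.7500 -0.7206; -1.4167 -0.3284]
AᵀP(A−BK) = [2.5000 -0.5000; -0.5000 1.7941]
P' = Q + AᵀP(A−BK) = [12.5000 1.0000; 1.0000 4.0441]
tr(P') = 16.5441

16.5441


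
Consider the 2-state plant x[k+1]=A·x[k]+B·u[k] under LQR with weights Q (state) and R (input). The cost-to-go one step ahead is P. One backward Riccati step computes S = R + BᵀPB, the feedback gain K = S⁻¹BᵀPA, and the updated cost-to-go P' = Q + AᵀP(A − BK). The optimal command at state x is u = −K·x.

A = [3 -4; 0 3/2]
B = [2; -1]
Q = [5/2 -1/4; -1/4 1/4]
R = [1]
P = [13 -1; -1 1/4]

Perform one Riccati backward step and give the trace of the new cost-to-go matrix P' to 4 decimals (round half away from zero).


BᵀP = [27.0000 -2.2500]
S = R + BᵀPB = [1] + [56.2500] = [57.2500]
BᵀPA = [81.0000 -111.3750]
K = S⁻¹·BᵀPA = [1.4148 -1.9454]
A−BK = [0.1703 -0.1092; 1.4148 -0.4454]
AᵀP(A−BK) = [2.3974 -2.9214; -2.9214 3.8919]
P' = Q + AᵀP(A−BK) = [4.8974 -3.1714; -3.1714 4.1419]
tr(P') = 9.0393

9.0393


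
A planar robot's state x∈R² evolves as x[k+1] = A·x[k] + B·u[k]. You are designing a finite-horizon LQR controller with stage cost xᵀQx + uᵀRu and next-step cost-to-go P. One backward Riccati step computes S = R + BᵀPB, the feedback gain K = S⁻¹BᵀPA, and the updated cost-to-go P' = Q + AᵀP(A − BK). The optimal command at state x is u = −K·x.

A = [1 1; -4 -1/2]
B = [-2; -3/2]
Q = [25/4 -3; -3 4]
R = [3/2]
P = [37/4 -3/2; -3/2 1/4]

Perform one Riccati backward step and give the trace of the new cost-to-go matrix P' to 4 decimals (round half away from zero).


BᵀP = [-16.2500 2.6250]
S = R + BᵀPB = [3/2] + [28.5625] = [30.0625]
BᵀPA = [-26.7500 -17.5625]
K = S⁻¹·BᵀPA = [-0.8898 -0.5842]
A−BK = [-0.7796 -0.1684; -5.3347 -1.3763]
AᵀP(A−BK) = [1.4475 0.8727; 0.8727 0.5525]
P' = Q + AᵀP(A−BK) = [7.6975 -2.1273; -2.1273 4.5525]
tr(P') = 12.2500

12.2500


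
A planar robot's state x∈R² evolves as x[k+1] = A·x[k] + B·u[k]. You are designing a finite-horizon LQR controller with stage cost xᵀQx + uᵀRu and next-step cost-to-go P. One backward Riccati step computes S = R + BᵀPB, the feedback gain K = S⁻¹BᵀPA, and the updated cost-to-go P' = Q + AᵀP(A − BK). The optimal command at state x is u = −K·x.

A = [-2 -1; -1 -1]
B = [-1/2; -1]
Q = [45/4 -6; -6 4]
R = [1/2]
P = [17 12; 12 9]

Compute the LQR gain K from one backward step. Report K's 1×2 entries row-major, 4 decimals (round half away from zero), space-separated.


BᵀP = [-20.5000 -15.0000]
S = R + BᵀPB = [1/2] + [25.2500] = [25.7500]
BᵀPA = [56.0000 35.5000]
K = S⁻¹·BᵀPA = [2.1748 1.3786]
A−BK = [-0.9126 -0.3107; 1.1748 0.3786]
AᵀP(A−BK) = [3.2136 1.7961; 1.7961 1.0583]
P' = Q + AᵀP(A−BK) = [14.4636 -4.2039; -4.2039 5.0583]
tr(P') = 19.5218

2.1748 1.3786


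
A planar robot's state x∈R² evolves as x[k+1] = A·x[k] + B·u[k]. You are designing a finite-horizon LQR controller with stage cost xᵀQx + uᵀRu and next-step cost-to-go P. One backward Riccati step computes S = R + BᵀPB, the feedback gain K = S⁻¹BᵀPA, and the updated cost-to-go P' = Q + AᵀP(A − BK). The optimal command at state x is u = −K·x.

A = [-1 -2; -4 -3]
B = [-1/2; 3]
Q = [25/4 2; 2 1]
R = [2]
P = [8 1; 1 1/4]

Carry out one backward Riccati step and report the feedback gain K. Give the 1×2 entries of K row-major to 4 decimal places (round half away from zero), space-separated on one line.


BᵀP = [-1.0000 0.2500]
S = R + BᵀPB = [2] + [1.2500] = [3.2500]
BᵀPA = [0.0000 1.2500]
K = S⁻¹·BᵀPA = [0.0000 0.3846]
A−BK = [-1.0000 -1.8077; -4.0000 -4.1538]
AᵀP(A−BK) = [20.0000 30.0000; 30.0000 45.7692]
P' = Q + AᵀP(A−BK) = [26.2500 32.0000; 32.0000 46.7692]
tr(P') = 73.0192

0.0000 0.3846


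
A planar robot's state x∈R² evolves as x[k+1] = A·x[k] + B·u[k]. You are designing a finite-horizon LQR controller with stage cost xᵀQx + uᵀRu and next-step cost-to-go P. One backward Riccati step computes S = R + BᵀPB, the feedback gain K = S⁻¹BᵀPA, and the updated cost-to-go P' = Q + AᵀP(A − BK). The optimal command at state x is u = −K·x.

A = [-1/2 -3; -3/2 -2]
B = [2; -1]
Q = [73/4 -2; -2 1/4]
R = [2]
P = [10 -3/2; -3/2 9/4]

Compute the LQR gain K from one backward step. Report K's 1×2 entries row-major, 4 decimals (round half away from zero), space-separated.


BᵀP = [21.5000 -5.2500]
S = R + BᵀPB = [2] + [48.2500] = [50.2500]
BᵀPA = [-2.8750 -54.0000]
K = S⁻¹·BᵀPA = [-0.0572 -1.0746]
A−BK = [-0.3856 -0.8507; -1.5572 -3.0746]
AᵀP(A−BK) = [5.1480 10.4104; 10.4104 22.9701]
P' = Q + AᵀP(A−BK) = [23.3980 8.4104; 8.4104 23.2201]
tr(P') = 46.6182

-0.0572 -1.0746


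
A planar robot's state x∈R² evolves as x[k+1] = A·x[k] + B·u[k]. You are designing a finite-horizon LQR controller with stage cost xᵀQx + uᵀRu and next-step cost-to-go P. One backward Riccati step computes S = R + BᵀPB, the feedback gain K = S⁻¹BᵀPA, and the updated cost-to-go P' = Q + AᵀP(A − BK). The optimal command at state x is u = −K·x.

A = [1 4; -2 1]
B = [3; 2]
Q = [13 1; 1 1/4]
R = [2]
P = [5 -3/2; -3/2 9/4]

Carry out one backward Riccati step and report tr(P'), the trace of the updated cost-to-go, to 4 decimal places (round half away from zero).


39.0789

BᵀP = [12.0000 0.0000]
S = R + BᵀPB = [2] + [36.0000] = [38.0000]
BᵀPA = [12.0000 48.0000]
K = S⁻¹·BᵀPA = [0.3158 1.2632]
A−BK = [0.0526 0.2105; -2.6316 -1.5263]
AᵀP(A−BK) = [16.2105 10.8421; 10.8421 9.6184]
P' = Q + AᵀP(A−BK) = [29.2105 11.8421; 11.8421 9.8684]
tr(P') = 39.0789


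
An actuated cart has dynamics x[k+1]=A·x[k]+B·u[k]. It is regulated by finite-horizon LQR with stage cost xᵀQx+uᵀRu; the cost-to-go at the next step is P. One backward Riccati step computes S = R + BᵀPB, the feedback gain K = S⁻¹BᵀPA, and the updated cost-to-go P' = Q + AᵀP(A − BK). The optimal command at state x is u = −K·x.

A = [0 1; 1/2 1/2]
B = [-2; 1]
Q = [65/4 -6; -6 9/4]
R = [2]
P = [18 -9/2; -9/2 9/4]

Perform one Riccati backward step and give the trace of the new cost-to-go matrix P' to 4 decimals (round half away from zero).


BᵀP = [-40.5000 11.2500]
S = R + BᵀPB = [2] + [92.2500] = [94.2500]
BᵀPA = [5.6250 -34.8750]
K = S⁻¹·BᵀPA = [0.0597 -0.3700]
A−BK = [0.1194 0.2599; 0.4403 0.8700]
AᵀP(A−BK) = [0.2268 0.3939; 0.3939 1.1578]
P' = Q + AᵀP(A−BK) = [16.4768 -5.6061; -5.6061 3.4078]
tr(P') = 19.8846

19.8846


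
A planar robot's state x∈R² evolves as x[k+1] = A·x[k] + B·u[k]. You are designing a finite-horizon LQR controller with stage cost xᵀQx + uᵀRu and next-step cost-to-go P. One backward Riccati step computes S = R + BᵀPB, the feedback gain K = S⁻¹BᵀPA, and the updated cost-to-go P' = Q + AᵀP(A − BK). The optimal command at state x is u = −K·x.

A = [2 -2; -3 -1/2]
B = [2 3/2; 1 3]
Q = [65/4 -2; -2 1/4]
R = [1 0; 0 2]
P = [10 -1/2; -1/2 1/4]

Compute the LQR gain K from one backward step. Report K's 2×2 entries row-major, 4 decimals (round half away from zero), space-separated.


1.3084 -0.9036 -0.3742 -0.1169

BᵀP = [19.5000 -0.7500; 13.5000 0.0000]
S = R + BᵀPB = [1 0; 0 2] + [38.2500 27.0000; 27.0000 20.2500] = [39.2500 27.0000; 27.0000 22.2500]
BᵀPA = [41.2500 -38.6250; 27.0000 -27.0000]
K = S⁻¹·BᵀPA = [1.3084 -0.9036; -0.3742 -0.1169]
A−BK = [-0.0554 -0.0173; -3.1858 0.7544]
AᵀP(A−BK) = [4.3833 -1.6927; -1.6927 1.0023]
P' = Q + AᵀP(A−BK) = [20.6333 -3.6927; -3.6927 1.2523]
tr(P') = 21.8856


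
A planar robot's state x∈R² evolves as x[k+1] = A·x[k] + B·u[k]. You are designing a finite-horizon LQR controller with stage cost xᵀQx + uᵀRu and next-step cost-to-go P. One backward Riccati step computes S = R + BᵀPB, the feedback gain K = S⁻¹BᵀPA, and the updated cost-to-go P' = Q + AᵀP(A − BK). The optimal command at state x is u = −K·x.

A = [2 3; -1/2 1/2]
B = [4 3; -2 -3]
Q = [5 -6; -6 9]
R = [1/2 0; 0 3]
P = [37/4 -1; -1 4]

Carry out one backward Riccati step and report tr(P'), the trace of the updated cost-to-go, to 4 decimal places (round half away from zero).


19.1806

BᵀP = [39.0000 -12.0000; 30.7500 -15.0000]
S = R + BᵀPB = [1/2 0; 0 3] + [180.0000 153.0000; 153.0000 137.2500] = [180.5000 153.0000; 153.0000 140.2500]
BᵀPA = [84.0000 111.0000; 69.0000 84.7500]
K = S⁻¹·BᵀPA = [0.6421 1.3645; -0.2085 -0.8843]
A−BK = [0.0571 0.1948; 0.1587 0.5761]
AᵀP(A−BK) = [0.4493 1.3960; 1.3960 4.7313]
P' = Q + AᵀP(A−BK) = [5.4493 -4.6040; -4.6040 13.7313]
tr(P') = 19.1806


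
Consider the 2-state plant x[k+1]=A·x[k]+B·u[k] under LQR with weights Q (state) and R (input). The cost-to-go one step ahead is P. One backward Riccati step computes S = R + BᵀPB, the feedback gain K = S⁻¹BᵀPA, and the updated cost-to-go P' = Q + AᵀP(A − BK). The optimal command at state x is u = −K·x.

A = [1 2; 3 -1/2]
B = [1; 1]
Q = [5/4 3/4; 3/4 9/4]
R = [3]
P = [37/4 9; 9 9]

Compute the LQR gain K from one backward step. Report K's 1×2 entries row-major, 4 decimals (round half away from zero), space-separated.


BᵀP = [18.2500 18.0000]
S = R + BᵀPB = [3] + [36.2500] = [39.2500]
BᵀPA = [72.2500 27.5000]
K = S⁻¹·BᵀPA = [1.8408 0.7006]
A−BK = [-0.8408 1.2994; 1.1592 -1.2006]
AᵀP(A−BK) = [11.2548 3.8790; 3.8790 1.9825]
P' = Q + AᵀP(A−BK) = [12.5048 4.6290; 4.6290 4.2325]
tr(P') = 16.7373

1.8408 0.7006


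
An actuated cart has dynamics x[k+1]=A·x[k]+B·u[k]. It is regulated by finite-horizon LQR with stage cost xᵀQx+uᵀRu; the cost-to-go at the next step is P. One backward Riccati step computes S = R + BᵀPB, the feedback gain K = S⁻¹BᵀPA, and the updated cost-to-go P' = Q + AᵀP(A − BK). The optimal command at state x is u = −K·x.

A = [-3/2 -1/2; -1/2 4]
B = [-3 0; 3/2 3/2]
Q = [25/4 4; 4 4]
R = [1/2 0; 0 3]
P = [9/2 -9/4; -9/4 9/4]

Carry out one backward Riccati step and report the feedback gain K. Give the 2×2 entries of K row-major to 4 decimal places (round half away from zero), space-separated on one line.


0.3685 0.5392 -0.2755 0.8681

BᵀP = [-16.8750 10.1250; -3.3750 3.3750]
S = R + BᵀPB = [1/2 0; 0 3] + [65.8125 15.1875; 15.1875 5.0625] = [66.3125 15.1875; 15.1875 8.0625]
BᵀPA = [20.2500 48.9375; 3.3750 15.1875]
K = S⁻¹·BᵀPA = [0.3685 0.5392; -0.2755 0.8681]
A−BK = [-0.3946 1.1175; -0.6395 1.8891]
AᵀP(A−BK) = [0.7808 -2.0354; -2.0354 6.5555]
P' = Q + AᵀP(A−BK) = [7.0308 1.9646; 1.9646 10.5555]
tr(P') = 17.5864


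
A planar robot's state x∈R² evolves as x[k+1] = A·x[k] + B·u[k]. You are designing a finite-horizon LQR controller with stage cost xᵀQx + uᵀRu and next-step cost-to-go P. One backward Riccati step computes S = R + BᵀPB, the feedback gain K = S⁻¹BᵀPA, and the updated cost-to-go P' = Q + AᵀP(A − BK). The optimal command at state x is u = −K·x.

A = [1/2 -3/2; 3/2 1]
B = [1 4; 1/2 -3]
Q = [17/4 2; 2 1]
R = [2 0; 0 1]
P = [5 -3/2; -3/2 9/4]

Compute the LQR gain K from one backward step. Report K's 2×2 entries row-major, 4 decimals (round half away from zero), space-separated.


BᵀP = [4.2500 -0.3750; 24.5000 -12.7500]
S = R + BᵀPB = [2 0; 0 1] + [4.0625 18.1250; 18.1250 136.2500] = [6.0625 18.1250; 18.1250 137.2500]
BᵀPA = [1.5625 -6.7500; -6.8750 -49.5000]
K = S⁻¹·BᵀPA = [0.6733 -0.0581; -0.1390 -0.3530]
A−BK = [0.3827 -0.0300; 0.7463 -0.0299]
AᵀP(A−BK) = [2.0547 -0.0860; -0.0860 0.1352]
P' = Q + AᵀP(A−BK) = [6.3047 1.9140; 1.9140 1.1352]
tr(P') = 7.4399

0.6733 -0.0581 -0.1390 -0.3530


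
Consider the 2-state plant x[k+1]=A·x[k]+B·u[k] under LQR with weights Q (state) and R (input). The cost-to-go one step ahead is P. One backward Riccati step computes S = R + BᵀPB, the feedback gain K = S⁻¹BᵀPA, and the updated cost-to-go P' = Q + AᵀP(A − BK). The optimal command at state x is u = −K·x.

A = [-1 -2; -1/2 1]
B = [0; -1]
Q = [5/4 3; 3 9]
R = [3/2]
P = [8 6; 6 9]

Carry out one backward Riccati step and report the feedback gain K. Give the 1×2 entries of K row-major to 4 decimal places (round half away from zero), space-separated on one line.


BᵀP = [-6.0000 -9.0000]
S = R + BᵀPB = [3/2] + [9.0000] = [10.5000]
BᵀPA = [10.5000 3.0000]
K = S⁻¹·BᵀPA = [1.0000 0.2857]
A−BK = [-1.0000 -2.0000; 0.5000 1.2857]
AᵀP(A−BK) = [5.7500 8.5000; 8.5000 16.1429]
P' = Q + AᵀP(A−BK) = [7.0000 11.5000; 11.5000 25.1429]
tr(P') = 32.1429

1.0000 0.2857


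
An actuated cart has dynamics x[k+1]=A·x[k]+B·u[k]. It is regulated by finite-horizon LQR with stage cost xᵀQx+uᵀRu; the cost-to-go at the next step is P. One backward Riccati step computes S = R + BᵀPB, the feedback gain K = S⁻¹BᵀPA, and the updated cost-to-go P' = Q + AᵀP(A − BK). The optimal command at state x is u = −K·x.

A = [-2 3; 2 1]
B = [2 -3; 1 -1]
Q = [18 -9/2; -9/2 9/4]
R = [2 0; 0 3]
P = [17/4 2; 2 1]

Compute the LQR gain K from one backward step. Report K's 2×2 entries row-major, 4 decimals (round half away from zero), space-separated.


-0.1660 0.5863 0.1740 -0.5502

BᵀP = [10.5000 5.0000; -14.7500 -7.0000]
S = R + BᵀPB = [2 0; 0 3] + [26.0000 -36.5000; -36.5000 51.2500] = [28.0000 -36.5000; -36.5000 54.2500]
BᵀPA = [-11.0000 36.5000; 15.5000 -51.2500]
K = S⁻¹·BᵀPA = [-0.1660 0.5863; 0.1740 -0.5502]
A−BK = [-1.1459 0.1767; 2.3400 -0.1365]
AᵀP(A−BK) = [0.4766 -0.5221; -0.5221 1.6506]
P' = Q + AᵀP(A−BK) = [18.4766 -5.0221; -5.0221 3.9006]
tr(P') = 22.3772


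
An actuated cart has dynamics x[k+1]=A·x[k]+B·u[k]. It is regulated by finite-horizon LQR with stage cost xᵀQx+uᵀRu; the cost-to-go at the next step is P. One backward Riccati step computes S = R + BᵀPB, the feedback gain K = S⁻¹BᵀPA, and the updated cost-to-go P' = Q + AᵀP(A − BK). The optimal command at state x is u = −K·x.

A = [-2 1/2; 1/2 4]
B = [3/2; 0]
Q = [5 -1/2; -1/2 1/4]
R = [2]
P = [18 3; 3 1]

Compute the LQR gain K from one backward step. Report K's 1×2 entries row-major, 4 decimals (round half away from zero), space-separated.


-1.2176 0.7412

BᵀP = [27.0000 4.5000]
S = R + BᵀPB = [2] + [40.5000] = [42.5000]
BᵀPA = [-51.7500 31.5000]
K = S⁻¹·BᵀPA = [-1.2176 0.7412]
A−BK = [-0.1735 -0.6118; 0.5000 4.0000]
AᵀP(A−BK) = [3.2368 -0.8941; -0.8941 9.1529]
P' = Q + AᵀP(A−BK) = [8.2368 -1.3941; -1.3941 9.4029]
tr(P') = 17.6397


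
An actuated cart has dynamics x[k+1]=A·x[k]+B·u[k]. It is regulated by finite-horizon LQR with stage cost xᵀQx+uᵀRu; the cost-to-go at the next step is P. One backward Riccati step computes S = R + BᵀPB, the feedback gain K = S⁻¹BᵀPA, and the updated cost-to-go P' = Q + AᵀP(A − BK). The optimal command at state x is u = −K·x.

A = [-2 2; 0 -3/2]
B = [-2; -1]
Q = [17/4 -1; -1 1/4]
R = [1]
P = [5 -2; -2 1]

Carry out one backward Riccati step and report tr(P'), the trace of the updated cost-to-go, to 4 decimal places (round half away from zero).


BᵀP = [-8.0000 3.0000]
S = R + BᵀPB = [1] + [13.0000] = [14.0000]
BᵀPA = [16.0000 -20.5000]
K = S⁻¹·BᵀPA = [1.1429 -1.4643]
A−BK = [0.2857 -0.9286; 1.1429 -2.9643]
AᵀP(A−BK) = [1.7143 -2.5714; -2.5714 4.2321]
P' = Q + AᵀP(A−BK) = [5.9643 -3.5714; -3.5714 4.4821]
tr(P') = 10.4464

10.4464


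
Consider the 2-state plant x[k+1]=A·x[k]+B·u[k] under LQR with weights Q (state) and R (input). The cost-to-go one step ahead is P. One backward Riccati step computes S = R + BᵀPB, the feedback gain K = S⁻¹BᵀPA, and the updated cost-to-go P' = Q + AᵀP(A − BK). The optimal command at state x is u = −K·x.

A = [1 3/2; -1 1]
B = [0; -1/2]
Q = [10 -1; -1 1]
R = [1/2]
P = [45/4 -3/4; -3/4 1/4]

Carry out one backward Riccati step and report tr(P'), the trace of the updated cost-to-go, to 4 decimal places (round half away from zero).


BᵀP = [0.3750 -0.1250]
S = R + BᵀPB = [1/2] + [0.0625] = [0.5625]
BᵀPA = [0.5000 0.4375]
K = S⁻¹·BᵀPA = [0.8889 0.7778]
A−BK = [1.0000 1.5000; -0.5556 1.3889]
AᵀP(A−BK) = [12.5556 16.6111; 16.6111 22.9722]
P' = Q + AᵀP(A−BK) = [22.5556 15.6111; 15.6111 23.9722]
tr(P') = 46.5278

46.5278
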